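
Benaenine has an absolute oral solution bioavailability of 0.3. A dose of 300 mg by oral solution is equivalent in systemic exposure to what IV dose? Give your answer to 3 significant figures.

Systemic exposure from an extravascular dose = F × D_ev, so the equivalent IV dose is F × D_ev.
D_iv = F × D_ev = 0.3 × 300 = 90 mg

D_iv = 90.0 mg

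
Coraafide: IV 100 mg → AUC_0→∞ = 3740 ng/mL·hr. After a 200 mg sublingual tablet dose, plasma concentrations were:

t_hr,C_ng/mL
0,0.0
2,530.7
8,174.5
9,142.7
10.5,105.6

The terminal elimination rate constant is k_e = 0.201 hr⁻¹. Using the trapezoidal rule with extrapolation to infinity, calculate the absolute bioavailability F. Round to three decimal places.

Trapezoidal AUC_0→10.5 (sublingual tablet):
  [0→2]: (0.0+530.7)/2 × 2 = 530.7
  [2→8]: (530.7+174.5)/2 × 6 = 2115.6
  [8→9]: (174.5+142.7)/2 × 1 = 158.6
  [9→10.5]: (142.7+105.6)/2 × 1.5 = 186.225
  Sum = 2991.125 ng/mL·hr
Tail: C_last/k_e = 105.6/0.201 = 525.373
AUC_0→∞ (sublingual tablet) = 2991.125 + 525.373 = 3516.498 ng/mL·hr
F = (AUC_ev/D_ev)/(AUC_iv/D_iv) = (3516.498/200)/(3740/100) = 17.58249/37.4 = 0.4701

F = 0.470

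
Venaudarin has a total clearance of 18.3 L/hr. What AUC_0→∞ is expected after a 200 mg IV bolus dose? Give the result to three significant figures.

AUC_0→∞ = Dose_iv / CL
        = 200 / 18.3 = 10.929 mg/L·hr

AUC = 10.9 mg/L·hr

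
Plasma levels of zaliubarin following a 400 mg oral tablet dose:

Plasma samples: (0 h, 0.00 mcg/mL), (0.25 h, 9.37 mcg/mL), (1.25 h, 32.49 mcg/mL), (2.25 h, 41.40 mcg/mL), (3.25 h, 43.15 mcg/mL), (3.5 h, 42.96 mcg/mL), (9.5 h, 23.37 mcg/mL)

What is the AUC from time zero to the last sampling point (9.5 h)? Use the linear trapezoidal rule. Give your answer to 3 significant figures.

Trapezoidal AUC_0→9.5:
  [0→0.25]: (0.00+9.37)/2 × 0.25 = 1.17125
  [0.25→1.25]: (9.37+32.49)/2 × 1 = 20.93
  [1.25→2.25]: (32.49+41.40)/2 × 1 = 36.945
  [2.25→3.25]: (41.40+43.15)/2 × 1 = 42.275
  [3.25→3.5]: (43.15+42.96)/2 × 0.25 = 10.76375
  [3.5→9.5]: (42.96+23.37)/2 × 6 = 198.99
  Sum = 311.075 mcg/mL·h

AUC = 311 mcg/mL·h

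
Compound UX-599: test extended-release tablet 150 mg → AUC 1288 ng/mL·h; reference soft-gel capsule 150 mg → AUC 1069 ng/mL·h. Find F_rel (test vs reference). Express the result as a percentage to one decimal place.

F_rel = (AUC_test/D_test) / (AUC_ref/D_ref)
      = (1288/150) / (1069/150)
      = 8.58667 / 7.12667 = 1.2049 = 120.49%

F_rel = 120.5%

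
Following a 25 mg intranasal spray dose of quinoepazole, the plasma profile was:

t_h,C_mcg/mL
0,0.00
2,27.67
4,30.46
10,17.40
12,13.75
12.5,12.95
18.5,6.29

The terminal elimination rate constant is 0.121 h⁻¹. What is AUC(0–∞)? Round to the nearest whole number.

Trapezoidal AUC_0→18.5:
  [0→2]: (0.00+27.67)/2 × 2 = 27.67
  [2→4]: (27.67+30.46)/2 × 2 = 58.13
  [4→10]: (30.46+17.40)/2 × 6 = 143.58
  [10→12]: (17.40+13.75)/2 × 2 = 31.15
  [12→12.5]: (13.75+12.95)/2 × 0.5 = 6.675
  [12.5→18.5]: (12.95+6.29)/2 × 6 = 57.72
  Sum = 324.925 mcg/mL·h
Extrapolated tail: C_last / k_e = 6.29 / 0.121 = 51.983
AUC_0→∞ = 324.925 + 51.983 = 376.908 mcg/mL·h

AUC = 377 mcg/mL·h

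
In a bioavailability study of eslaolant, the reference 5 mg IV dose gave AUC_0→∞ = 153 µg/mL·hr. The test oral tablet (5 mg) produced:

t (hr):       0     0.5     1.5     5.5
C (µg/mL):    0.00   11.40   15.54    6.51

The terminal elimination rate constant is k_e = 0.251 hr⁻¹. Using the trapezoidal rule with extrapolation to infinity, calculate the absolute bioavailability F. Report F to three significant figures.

F = 0.564

Trapezoidal AUC_0→5.5 (oral tablet):
  [0→0.5]: (0.00+11.40)/2 × 0.5 = 2.85
  [0.5→1.5]: (11.40+15.54)/2 × 1 = 13.47
  [1.5→5.5]: (15.54+6.51)/2 × 4 = 44.1
  Sum = 60.42 µg/mL·hr
Tail: C_last/k_e = 6.51/0.251 = 25.936
AUC_0→∞ (oral tablet) = 60.42 + 25.936 = 86.356 µg/mL·hr
F = (AUC_ev/D_ev)/(AUC_iv/D_iv) = (86.356/5)/(153/5) = 17.2712/30.6 = 0.5644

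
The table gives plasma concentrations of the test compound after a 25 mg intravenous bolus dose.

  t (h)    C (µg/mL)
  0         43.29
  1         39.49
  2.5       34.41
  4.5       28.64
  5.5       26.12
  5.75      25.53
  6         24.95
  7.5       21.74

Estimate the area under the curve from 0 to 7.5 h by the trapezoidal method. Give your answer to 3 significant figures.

AUC = 235 µg/mL·h

Trapezoidal AUC_0→7.5:
  [0→1]: (43.29+39.49)/2 × 1 = 41.39
  [1→2.5]: (39.49+34.41)/2 × 1.5 = 55.425
  [2.5→4.5]: (34.41+28.64)/2 × 2 = 63.05
  [4.5→5.5]: (28.64+26.12)/2 × 1 = 27.38
  [5.5→5.75]: (26.12+25.53)/2 × 0.25 = 6.45625
  [5.75→6]: (25.53+24.95)/2 × 0.25 = 6.31
  [6→7.5]: (24.95+21.74)/2 × 1.5 = 35.0175
  Sum = 235.02875 µg/mL·h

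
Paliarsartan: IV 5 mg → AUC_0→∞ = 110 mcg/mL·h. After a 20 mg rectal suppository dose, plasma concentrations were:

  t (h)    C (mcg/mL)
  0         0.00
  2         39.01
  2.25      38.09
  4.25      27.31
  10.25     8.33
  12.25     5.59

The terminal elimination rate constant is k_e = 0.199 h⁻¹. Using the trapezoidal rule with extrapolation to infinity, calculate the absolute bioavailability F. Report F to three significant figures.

F = 0.598

Trapezoidal AUC_0→12.25 (rectal suppository):
  [0→2]: (0.00+39.01)/2 × 2 = 39.01
  [2→2.25]: (39.01+38.09)/2 × 0.25 = 9.6375
  [2.25→4.25]: (38.09+27.31)/2 × 2 = 65.4
  [4.25→10.25]: (27.31+8.33)/2 × 6 = 106.92
  [10.25→12.25]: (8.33+5.59)/2 × 2 = 13.92
  Sum = 234.8875 mcg/mL·h
Tail: C_last/k_e = 5.59/0.199 = 28.090
AUC_0→∞ (rectal suppository) = 234.8875 + 28.090 = 262.9775 mcg/mL·h
F = (AUC_ev/D_ev)/(AUC_iv/D_iv) = (262.9775/20)/(110/5) = 13.148875/22 = 0.5977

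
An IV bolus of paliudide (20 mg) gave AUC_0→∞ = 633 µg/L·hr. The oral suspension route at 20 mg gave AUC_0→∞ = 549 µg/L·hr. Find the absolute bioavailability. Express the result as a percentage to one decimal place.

F = 86.7%

F = (AUC_ev / D_ev) / (AUC_iv / D_iv)
  = (549/20) / (633/20)
  = 27.45 / 31.65 = 0.8673
  = 86.73%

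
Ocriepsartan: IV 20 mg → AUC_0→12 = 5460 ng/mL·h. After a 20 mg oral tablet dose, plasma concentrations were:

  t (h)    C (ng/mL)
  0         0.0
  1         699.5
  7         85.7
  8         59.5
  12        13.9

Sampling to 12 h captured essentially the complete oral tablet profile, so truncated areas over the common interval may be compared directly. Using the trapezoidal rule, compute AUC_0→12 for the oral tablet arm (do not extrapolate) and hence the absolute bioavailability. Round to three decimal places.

F = 0.536

Trapezoidal AUC_0→12 (oral tablet):
  [0→1]: (0.0+699.5)/2 × 1 = 349.75
  [1→7]: (699.5+85.7)/2 × 6 = 2355.6
  [7→8]: (85.7+59.5)/2 × 1 = 72.6
  [8→12]: (59.5+13.9)/2 × 4 = 146.8
  Sum = 2924.75 ng/mL·h
F = (AUC_ev/D_ev)/(AUC_iv/D_iv) = (2924.75/20)/(5460/20) = 146.2375/273 = 0.5357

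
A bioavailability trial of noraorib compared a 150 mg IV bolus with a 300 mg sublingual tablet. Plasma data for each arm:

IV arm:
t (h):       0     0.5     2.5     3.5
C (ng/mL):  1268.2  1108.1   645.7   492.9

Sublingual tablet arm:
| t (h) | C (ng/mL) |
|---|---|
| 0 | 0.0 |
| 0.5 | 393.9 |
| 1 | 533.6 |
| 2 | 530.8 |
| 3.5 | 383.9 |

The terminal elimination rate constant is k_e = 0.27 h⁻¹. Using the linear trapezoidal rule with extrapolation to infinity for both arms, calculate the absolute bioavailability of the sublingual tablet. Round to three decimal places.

F = 0.313

Trapezoidal AUC_0→3.5 (IV):
  [0→0.5]: (1268.2+1108.1)/2 × 0.5 = 594.075
  [0.5→2.5]: (1108.1+645.7)/2 × 2 = 1753.8
  [2.5→3.5]: (645.7+492.9)/2 × 1 = 569.3
  Sum = 2917.175 ng/mL·h
IV tail: 492.9/0.27 = 1825.556; AUC_iv,0→∞ = 2917.175 + 1825.556 = 4742.731 ng/mL·h
Trapezoidal AUC_0→3.5 (sublingual tablet):
  [0→0.5]: (0.0+393.9)/2 × 0.5 = 98.475
  [0.5→1]: (393.9+533.6)/2 × 0.5 = 231.875
  [1→2]: (533.6+530.8)/2 × 1 = 532.2
  [2→3.5]: (530.8+383.9)/2 × 1.5 = 686.025
  Sum = 1548.575 ng/mL·h
sublingual tablet tail: 383.9/0.27 = 1421.852; AUC_ev,0→∞ = 1548.575 + 1421.852 = 2970.427 ng/mL·h
F = (AUC_ev/D_ev)/(AUC_iv/D_iv) = (2970.427/300)/(4742.731/150) = 9.90142/31.6182 = 0.3132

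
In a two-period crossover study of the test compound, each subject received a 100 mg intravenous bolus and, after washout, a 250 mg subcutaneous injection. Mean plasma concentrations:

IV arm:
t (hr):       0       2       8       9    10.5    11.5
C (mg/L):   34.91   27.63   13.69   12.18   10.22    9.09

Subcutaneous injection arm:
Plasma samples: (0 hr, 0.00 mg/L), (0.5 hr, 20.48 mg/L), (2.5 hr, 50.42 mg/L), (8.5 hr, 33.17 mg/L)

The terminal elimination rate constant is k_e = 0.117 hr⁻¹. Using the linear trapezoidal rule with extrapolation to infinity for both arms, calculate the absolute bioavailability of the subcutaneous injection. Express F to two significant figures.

F = 0.80

Trapezoidal AUC_0→11.5 (IV):
  [0→2]: (34.91+27.63)/2 × 2 = 62.54
  [2→8]: (27.63+13.69)/2 × 6 = 123.96
  [8→9]: (13.69+12.18)/2 × 1 = 12.935
  [9→10.5]: (12.18+10.22)/2 × 1.5 = 16.8
  [10.5→11.5]: (10.22+9.09)/2 × 1 = 9.655
  Sum = 225.89 mg/L·hr
IV tail: 9.09/0.117 = 77.692; AUC_iv,0→∞ = 225.89 + 77.692 = 303.582 mg/L·hr
Trapezoidal AUC_0→8.5 (subcutaneous injection):
  [0→0.5]: (0.00+20.48)/2 × 0.5 = 5.12
  [0.5→2.5]: (20.48+50.42)/2 × 2 = 70.9
  [2.5→8.5]: (50.42+33.17)/2 × 6 = 250.77
  Sum = 326.79 mg/L·hr
subcutaneous injection tail: 33.17/0.117 = 283.504; AUC_ev,0→∞ = 326.79 + 283.504 = 610.294 mg/L·hr
F = (AUC_ev/D_ev)/(AUC_iv/D_iv) = (610.294/250)/(303.582/100) = 2.441176/3.03582 = 0.8041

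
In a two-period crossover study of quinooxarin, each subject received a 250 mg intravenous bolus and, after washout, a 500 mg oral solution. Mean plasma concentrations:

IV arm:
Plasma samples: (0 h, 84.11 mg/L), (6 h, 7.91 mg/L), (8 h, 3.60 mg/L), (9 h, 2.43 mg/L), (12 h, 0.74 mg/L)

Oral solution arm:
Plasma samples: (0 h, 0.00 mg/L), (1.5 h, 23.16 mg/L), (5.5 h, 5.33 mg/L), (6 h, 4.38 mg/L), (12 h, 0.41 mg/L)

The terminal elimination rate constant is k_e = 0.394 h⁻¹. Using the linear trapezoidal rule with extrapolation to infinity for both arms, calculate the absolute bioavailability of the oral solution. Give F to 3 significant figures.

F = 0.155

Trapezoidal AUC_0→12 (IV):
  [0→6]: (84.11+7.91)/2 × 6 = 276.06
  [6→8]: (7.91+3.60)/2 × 2 = 11.51
  [8→9]: (3.60+2.43)/2 × 1 = 3.015
  [9→12]: (2.43+0.74)/2 × 3 = 4.755
  Sum = 295.34 mg/L·h
IV tail: 0.74/0.394 = 1.878; AUC_iv,0→∞ = 295.34 + 1.878 = 297.218 mg/L·h
Trapezoidal AUC_0→12 (oral solution):
  [0→1.5]: (0.00+23.16)/2 × 1.5 = 17.37
  [1.5→5.5]: (23.16+5.33)/2 × 4 = 56.98
  [5.5→6]: (5.33+4.38)/2 × 0.5 = 2.4275
  [6→12]: (4.38+0.41)/2 × 6 = 14.37
  Sum = 91.1475 mg/L·h
oral solution tail: 0.41/0.394 = 1.041; AUC_ev,0→∞ = 91.1475 + 1.041 = 92.1885 mg/L·h
F = (AUC_ev/D_ev)/(AUC_iv/D_iv) = (92.1885/500)/(297.218/250) = 0.184377/1.188872 = 0.1551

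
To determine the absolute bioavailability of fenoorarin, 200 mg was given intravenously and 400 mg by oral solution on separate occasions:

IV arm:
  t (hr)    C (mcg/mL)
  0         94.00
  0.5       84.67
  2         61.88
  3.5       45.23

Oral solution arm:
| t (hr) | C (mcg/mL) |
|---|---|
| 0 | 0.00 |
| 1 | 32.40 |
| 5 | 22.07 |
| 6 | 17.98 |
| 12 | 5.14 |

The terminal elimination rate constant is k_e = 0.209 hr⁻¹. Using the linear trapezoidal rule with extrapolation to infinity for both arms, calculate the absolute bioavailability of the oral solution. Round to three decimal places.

Trapezoidal AUC_0→3.5 (IV):
  [0→0.5]: (94.00+84.67)/2 × 0.5 = 44.6675
  [0.5→2]: (84.67+61.88)/2 × 1.5 = 109.9125
  [2→3.5]: (61.88+45.23)/2 × 1.5 = 80.3325
  Sum = 234.9125 mcg/mL·hr
IV tail: 45.23/0.209 = 216.411; AUC_iv,0→∞ = 234.9125 + 216.411 = 451.3235 mcg/mL·hr
Trapezoidal AUC_0→12 (oral solution):
  [0→1]: (0.00+32.40)/2 × 1 = 16.2
  [1→5]: (32.40+22.07)/2 × 4 = 108.94
  [5→6]: (22.07+17.98)/2 × 1 = 20.025
  [6→12]: (17.98+5.14)/2 × 6 = 69.36
  Sum = 214.525 mcg/mL·hr
oral solution tail: 5.14/0.209 = 24.593; AUC_ev,0→∞ = 214.525 + 24.593 = 239.118 mcg/mL·hr
F = (AUC_ev/D_ev)/(AUC_iv/D_iv) = (239.118/400)/(451.3235/200) = 0.597795/2.2566175 = 0.2649

F = 0.265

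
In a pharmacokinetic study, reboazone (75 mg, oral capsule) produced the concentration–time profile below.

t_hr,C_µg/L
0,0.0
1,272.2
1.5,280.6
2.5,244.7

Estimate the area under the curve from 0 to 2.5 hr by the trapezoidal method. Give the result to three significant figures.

Trapezoidal AUC_0→2.5:
  [0→1]: (0.0+272.2)/2 × 1 = 136.1
  [1→1.5]: (272.2+280.6)/2 × 0.5 = 138.2
  [1.5→2.5]: (280.6+244.7)/2 × 1 = 262.65
  Sum = 536.95 µg/L·hr

AUC = 537 µg/L·hr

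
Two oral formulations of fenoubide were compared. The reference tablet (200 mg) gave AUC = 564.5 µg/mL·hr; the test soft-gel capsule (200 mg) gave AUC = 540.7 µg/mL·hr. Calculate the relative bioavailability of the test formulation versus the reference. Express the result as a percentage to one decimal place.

F_rel = 95.8%

F_rel = (AUC_test/D_test) / (AUC_ref/D_ref)
      = (540.7/200) / (564.5/200)
      = 2.7035 / 2.8225 = 0.9578 = 95.78%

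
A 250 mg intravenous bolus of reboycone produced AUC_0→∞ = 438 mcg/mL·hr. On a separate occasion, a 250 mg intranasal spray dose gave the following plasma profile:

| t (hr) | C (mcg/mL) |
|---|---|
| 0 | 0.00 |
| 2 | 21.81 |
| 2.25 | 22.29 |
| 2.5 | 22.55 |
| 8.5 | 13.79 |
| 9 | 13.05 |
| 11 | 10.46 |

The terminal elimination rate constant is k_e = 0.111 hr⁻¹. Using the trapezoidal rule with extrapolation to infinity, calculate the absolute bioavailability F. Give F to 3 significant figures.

F = 0.608

Trapezoidal AUC_0→11 (intranasal spray):
  [0→2]: (0.00+21.81)/2 × 2 = 21.81
  [2→2.25]: (21.81+22.29)/2 × 0.25 = 5.5125
  [2.25→2.5]: (22.29+22.55)/2 × 0.25 = 5.605
  [2.5→8.5]: (22.55+13.79)/2 × 6 = 109.02
  [8.5→9]: (13.79+13.05)/2 × 0.5 = 6.71
  [9→11]: (13.05+10.46)/2 × 2 = 23.51
  Sum = 172.1675 mcg/mL·hr
Tail: C_last/k_e = 10.46/0.111 = 94.234
AUC_0→∞ (intranasal spray) = 172.1675 + 94.234 = 266.4015 mcg/mL·hr
F = (AUC_ev/D_ev)/(AUC_iv/D_iv) = (266.4015/250)/(438/250) = 1.065606/1.752 = 0.6082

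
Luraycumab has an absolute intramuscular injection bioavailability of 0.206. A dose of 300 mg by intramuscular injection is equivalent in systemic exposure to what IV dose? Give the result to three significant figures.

D_iv = 61.8 mg

Systemic exposure from an extravascular dose = F × D_ev, so the equivalent IV dose is F × D_ev.
D_iv = F × D_ev = 0.206 × 300 = 61.8 mg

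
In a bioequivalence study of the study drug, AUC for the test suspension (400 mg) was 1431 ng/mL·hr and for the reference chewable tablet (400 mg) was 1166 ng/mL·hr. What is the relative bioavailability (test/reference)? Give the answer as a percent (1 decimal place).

F_rel = 122.7%

F_rel = (AUC_test/D_test) / (AUC_ref/D_ref)
      = (1431/400) / (1166/400)
      = 3.5775 / 2.915 = 1.2273 = 122.73%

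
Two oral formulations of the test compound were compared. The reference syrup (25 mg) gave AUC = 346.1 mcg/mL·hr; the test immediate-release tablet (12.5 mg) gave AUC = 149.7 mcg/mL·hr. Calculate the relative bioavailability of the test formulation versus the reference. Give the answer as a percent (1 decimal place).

F_rel = 86.5%

F_rel = (AUC_test/D_test) / (AUC_ref/D_ref)
      = (149.7/12.5) / (346.1/25)
      = 11.976 / 13.844 = 0.8651 = 86.51%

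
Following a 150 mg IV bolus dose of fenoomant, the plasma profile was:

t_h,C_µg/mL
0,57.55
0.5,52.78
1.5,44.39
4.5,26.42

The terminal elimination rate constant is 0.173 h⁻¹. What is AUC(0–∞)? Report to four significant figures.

Trapezoidal AUC_0→4.5:
  [0→0.5]: (57.55+52.78)/2 × 0.5 = 27.5825
  [0.5→1.5]: (52.78+44.39)/2 × 1 = 48.585
  [1.5→4.5]: (44.39+26.42)/2 × 3 = 106.215
  Sum = 182.3825 µg/mL·h
Extrapolated tail: C_last / k_e = 26.42 / 0.173 = 152.717
AUC_0→∞ = 182.3825 + 152.717 = 335.0995 µg/mL·h

AUC = 335.1 µg/mL·h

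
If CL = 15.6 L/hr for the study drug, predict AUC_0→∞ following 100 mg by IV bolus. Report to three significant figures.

AUC_0→∞ = Dose_iv / CL
        = 100 / 15.6 = 6.41026 mg/L·hr

AUC = 6.41 mg/L·hr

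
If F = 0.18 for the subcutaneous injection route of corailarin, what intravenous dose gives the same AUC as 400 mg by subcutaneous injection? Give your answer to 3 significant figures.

Systemic exposure from an extravascular dose = F × D_ev, so the equivalent IV dose is F × D_ev.
D_iv = F × D_ev = 0.18 × 400 = 72 mg

D_iv = 72.0 mg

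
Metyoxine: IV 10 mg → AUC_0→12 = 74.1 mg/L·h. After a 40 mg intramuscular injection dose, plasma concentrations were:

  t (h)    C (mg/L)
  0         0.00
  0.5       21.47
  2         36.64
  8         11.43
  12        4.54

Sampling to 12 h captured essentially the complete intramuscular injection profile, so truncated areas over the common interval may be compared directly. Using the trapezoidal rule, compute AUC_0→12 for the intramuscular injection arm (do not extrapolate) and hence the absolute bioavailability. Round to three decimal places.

Trapezoidal AUC_0→12 (intramuscular injection):
  [0→0.5]: (0.00+21.47)/2 × 0.5 = 5.3675
  [0.5→2]: (21.47+36.64)/2 × 1.5 = 43.5825
  [2→8]: (36.64+11.43)/2 × 6 = 144.21
  [8→12]: (11.43+4.54)/2 × 4 = 31.94
  Sum = 225.1 mg/L·h
F = (AUC_ev/D_ev)/(AUC_iv/D_iv) = (225.1/40)/(74.1/10) = 5.6275/7.41 = 0.7594

F = 0.759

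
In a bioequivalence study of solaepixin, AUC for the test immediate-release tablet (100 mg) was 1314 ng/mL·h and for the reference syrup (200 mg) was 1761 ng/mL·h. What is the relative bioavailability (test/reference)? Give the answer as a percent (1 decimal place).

F_rel = (AUC_test/D_test) / (AUC_ref/D_ref)
      = (1314/100) / (1761/200)
      = 13.14 / 8.805 = 1.4923 = 149.23%

F_rel = 149.2%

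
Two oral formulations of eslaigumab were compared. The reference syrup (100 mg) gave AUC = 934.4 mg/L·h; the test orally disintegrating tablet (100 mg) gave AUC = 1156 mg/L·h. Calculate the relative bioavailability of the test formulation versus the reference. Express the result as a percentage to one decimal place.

F_rel = (AUC_test/D_test) / (AUC_ref/D_ref)
      = (1156/100) / (934.4/100)
      = 11.56 / 9.344 = 1.2372 = 123.72%

F_rel = 123.7%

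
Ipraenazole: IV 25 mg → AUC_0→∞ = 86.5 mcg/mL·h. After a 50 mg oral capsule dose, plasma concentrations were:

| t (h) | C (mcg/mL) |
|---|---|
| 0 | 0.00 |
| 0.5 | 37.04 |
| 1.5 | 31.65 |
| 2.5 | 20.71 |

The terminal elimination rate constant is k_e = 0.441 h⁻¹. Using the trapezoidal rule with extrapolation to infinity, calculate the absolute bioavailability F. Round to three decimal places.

F = 0.675

Trapezoidal AUC_0→2.5 (oral capsule):
  [0→0.5]: (0.00+37.04)/2 × 0.5 = 9.26
  [0.5→1.5]: (37.04+31.65)/2 × 1 = 34.345
  [1.5→2.5]: (31.65+20.71)/2 × 1 = 26.18
  Sum = 69.785 mcg/mL·h
Tail: C_last/k_e = 20.71/0.441 = 46.961
AUC_0→∞ (oral capsule) = 69.785 + 46.961 = 116.746 mcg/mL·h
F = (AUC_ev/D_ev)/(AUC_iv/D_iv) = (116.746/50)/(86.5/25) = 2.33492/3.46 = 0.6748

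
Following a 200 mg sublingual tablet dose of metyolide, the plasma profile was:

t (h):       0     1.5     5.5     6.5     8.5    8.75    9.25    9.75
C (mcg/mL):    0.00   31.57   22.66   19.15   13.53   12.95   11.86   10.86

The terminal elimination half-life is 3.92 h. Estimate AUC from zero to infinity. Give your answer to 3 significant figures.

AUC = 262 mcg/mL·h

Trapezoidal AUC_0→9.75:
  [0→1.5]: (0.00+31.57)/2 × 1.5 = 23.6775
  [1.5→5.5]: (31.57+22.66)/2 × 4 = 108.46
  [5.5→6.5]: (22.66+19.15)/2 × 1 = 20.905
  [6.5→8.5]: (19.15+13.53)/2 × 2 = 32.68
  [8.5→8.75]: (13.53+12.95)/2 × 0.25 = 3.31
  [8.75→9.25]: (12.95+11.86)/2 × 0.5 = 6.2025
  [9.25→9.75]: (11.86+10.86)/2 × 0.5 = 5.68
  Sum = 200.915 mcg/mL·h
k_e = ln2 / t½ = 0.693147 / 3.92 = 0.1768 h^-1
Extrapolated tail: C_last / k_e = 10.86 / 0.1768 = 61.425
AUC_0→∞ = 200.915 + 61.425 = 262.34 mcg/mL·h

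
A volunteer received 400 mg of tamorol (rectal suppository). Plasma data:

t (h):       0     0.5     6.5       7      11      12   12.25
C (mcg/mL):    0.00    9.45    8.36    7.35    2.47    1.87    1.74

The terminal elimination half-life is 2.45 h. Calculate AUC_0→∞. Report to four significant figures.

AUC = 88.13 mcg/mL·h

Trapezoidal AUC_0→12.25:
  [0→0.5]: (0.00+9.45)/2 × 0.5 = 2.3625
  [0.5→6.5]: (9.45+8.36)/2 × 6 = 53.43
  [6.5→7]: (8.36+7.35)/2 × 0.5 = 3.9275
  [7→11]: (7.35+2.47)/2 × 4 = 19.64
  [11→12]: (2.47+1.87)/2 × 1 = 2.17
  [12→12.25]: (1.87+1.74)/2 × 0.25 = 0.45125
  Sum = 81.98125 mcg/mL·h
k_e = ln2 / t½ = 0.693147 / 2.45 = 0.2829 h^-1
Extrapolated tail: C_last / k_e = 1.74 / 0.2829 = 6.151
AUC_0→∞ = 81.98125 + 6.151 = 88.13225 mcg/mL·h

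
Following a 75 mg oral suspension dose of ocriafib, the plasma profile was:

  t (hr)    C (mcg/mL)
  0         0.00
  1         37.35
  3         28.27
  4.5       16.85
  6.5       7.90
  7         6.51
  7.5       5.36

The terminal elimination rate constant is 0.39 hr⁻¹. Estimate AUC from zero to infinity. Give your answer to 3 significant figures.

Trapezoidal AUC_0→7.5:
  [0→1]: (0.00+37.35)/2 × 1 = 18.675
  [1→3]: (37.35+28.27)/2 × 2 = 65.62
  [3→4.5]: (28.27+16.85)/2 × 1.5 = 33.84
  [4.5→6.5]: (16.85+7.90)/2 × 2 = 24.75
  [6.5→7]: (7.90+6.51)/2 × 0.5 = 3.6025
  [7→7.5]: (6.51+5.36)/2 × 0.5 = 2.9675
  Sum = 149.455 mcg/mL·hr
Extrapolated tail: C_last / k_e = 5.36 / 0.39 = 13.744
AUC_0→∞ = 149.455 + 13.744 = 163.199 mcg/mL·hr

AUC = 163 mcg/mL·hr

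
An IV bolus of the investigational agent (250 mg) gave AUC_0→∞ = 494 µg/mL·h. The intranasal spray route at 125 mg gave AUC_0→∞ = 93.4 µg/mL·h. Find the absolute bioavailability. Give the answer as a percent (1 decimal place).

F = (AUC_ev / D_ev) / (AUC_iv / D_iv)
  = (93.4/125) / (494/250)
  = 0.7472 / 1.976 = 0.3781
  = 37.81%

F = 37.8%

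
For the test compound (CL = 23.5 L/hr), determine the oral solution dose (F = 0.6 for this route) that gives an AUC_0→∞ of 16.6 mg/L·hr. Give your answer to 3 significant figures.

Dose = 650 mg

Dose = CL × AUC_0→∞ / F
     = 23.5 × 16.6 / 0.6 = 650.167 mg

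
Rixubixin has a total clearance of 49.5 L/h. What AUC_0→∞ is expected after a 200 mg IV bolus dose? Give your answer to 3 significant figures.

AUC_0→∞ = Dose_iv / CL
        = 200 / 49.5 = 4.0404 mg/L·h

AUC = 4.04 mg/L·h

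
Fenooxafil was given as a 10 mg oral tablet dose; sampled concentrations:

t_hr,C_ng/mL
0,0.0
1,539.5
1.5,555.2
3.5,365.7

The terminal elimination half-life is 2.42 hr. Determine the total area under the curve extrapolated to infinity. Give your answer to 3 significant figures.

Trapezoidal AUC_0→3.5:
  [0→1]: (0.0+539.5)/2 × 1 = 269.75
  [1→1.5]: (539.5+555.2)/2 × 0.5 = 273.675
  [1.5→3.5]: (555.2+365.7)/2 × 2 = 920.9
  Sum = 1464.325 ng/mL·hr
k_e = ln2 / t½ = 0.693147 / 2.42 = 0.2864 hr^-1
Extrapolated tail: C_last / k_e = 365.7 / 0.2864 = 1276.885
AUC_0→∞ = 1464.325 + 1276.885 = 2741.21 ng/mL·hr

AUC = 2740 ng/mL·hr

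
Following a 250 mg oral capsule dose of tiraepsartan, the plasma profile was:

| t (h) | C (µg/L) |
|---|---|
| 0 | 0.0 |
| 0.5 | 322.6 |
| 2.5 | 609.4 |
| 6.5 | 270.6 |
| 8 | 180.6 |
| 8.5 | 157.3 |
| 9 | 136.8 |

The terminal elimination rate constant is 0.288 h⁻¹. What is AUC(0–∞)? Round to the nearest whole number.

Trapezoidal AUC_0→9:
  [0→0.5]: (0.0+322.6)/2 × 0.5 = 80.65
  [0.5→2.5]: (322.6+609.4)/2 × 2 = 932.0
  [2.5→6.5]: (609.4+270.6)/2 × 4 = 1760.0
  [6.5→8]: (270.6+180.6)/2 × 1.5 = 338.4
  [8→8.5]: (180.6+157.3)/2 × 0.5 = 84.475
  [8.5→9]: (157.3+136.8)/2 × 0.5 = 73.525
  Sum = 3269.05 µg/L·h
Extrapolated tail: C_last / k_e = 136.8 / 0.288 = 475.000
AUC_0→∞ = 3269.05 + 475.000 = 3744.05 µg/L·h

AUC = 3744 µg/L·h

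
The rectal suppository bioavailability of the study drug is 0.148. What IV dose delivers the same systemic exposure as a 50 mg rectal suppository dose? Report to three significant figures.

Systemic exposure from an extravascular dose = F × D_ev, so the equivalent IV dose is F × D_ev.
D_iv = F × D_ev = 0.148 × 50 = 7.4 mg

D_iv = 7.40 mg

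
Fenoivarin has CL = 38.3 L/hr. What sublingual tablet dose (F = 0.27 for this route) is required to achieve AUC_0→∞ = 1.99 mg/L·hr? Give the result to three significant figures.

Dose = 282 mg

Dose = CL × AUC_0→∞ / F
     = 38.3 × 1.99 / 0.27 = 282.285 mg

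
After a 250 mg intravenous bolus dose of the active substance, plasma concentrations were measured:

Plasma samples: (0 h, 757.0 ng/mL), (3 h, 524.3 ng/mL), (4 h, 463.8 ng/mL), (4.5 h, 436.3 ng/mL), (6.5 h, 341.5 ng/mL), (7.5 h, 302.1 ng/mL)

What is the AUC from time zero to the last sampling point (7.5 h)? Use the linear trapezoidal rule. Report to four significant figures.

AUC = 3741 ng/mL·h

Trapezoidal AUC_0→7.5:
  [0→3]: (757.0+524.3)/2 × 3 = 1921.95
  [3→4]: (524.3+463.8)/2 × 1 = 494.05
  [4→4.5]: (463.8+436.3)/2 × 0.5 = 225.025
  [4.5→6.5]: (436.3+341.5)/2 × 2 = 777.8
  [6.5→7.5]: (341.5+302.1)/2 × 1 = 321.8
  Sum = 3740.625 ng/mL·h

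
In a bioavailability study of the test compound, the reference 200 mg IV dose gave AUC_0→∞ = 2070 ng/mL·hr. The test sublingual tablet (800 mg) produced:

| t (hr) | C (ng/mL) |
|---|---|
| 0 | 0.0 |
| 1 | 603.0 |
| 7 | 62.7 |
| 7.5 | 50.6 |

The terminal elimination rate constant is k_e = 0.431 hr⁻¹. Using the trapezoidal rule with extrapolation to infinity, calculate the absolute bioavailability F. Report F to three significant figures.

F = 0.295

Trapezoidal AUC_0→7.5 (sublingual tablet):
  [0→1]: (0.0+603.0)/2 × 1 = 301.5
  [1→7]: (603.0+62.7)/2 × 6 = 1997.1
  [7→7.5]: (62.7+50.6)/2 × 0.5 = 28.325
  Sum = 2326.925 ng/mL·hr
Tail: C_last/k_e = 50.6/0.431 = 117.401
AUC_0→∞ (sublingual tablet) = 2326.925 + 117.401 = 2444.326 ng/mL·hr
F = (AUC_ev/D_ev)/(AUC_iv/D_iv) = (2444.326/800)/(2070/200) = 3.0554075/10.35 = 0.2952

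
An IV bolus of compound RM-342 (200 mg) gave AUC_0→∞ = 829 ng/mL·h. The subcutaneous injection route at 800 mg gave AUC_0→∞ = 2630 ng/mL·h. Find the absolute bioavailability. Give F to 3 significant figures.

F = (AUC_ev / D_ev) / (AUC_iv / D_iv)
  = (2630/800) / (829/200)
  = 3.2875 / 4.145 = 0.7931

F = 0.793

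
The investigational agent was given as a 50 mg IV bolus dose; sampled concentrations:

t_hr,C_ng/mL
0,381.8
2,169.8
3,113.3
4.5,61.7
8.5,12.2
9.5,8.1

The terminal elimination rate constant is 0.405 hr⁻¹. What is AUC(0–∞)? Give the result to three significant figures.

AUC = 1000 ng/mL·hr

Trapezoidal AUC_0→9.5:
  [0→2]: (381.8+169.8)/2 × 2 = 551.6
  [2→3]: (169.8+113.3)/2 × 1 = 141.55
  [3→4.5]: (113.3+61.7)/2 × 1.5 = 131.25
  [4.5→8.5]: (61.7+12.2)/2 × 4 = 147.8
  [8.5→9.5]: (12.2+8.1)/2 × 1 = 10.15
  Sum = 982.35 ng/mL·hr
Extrapolated tail: C_last / k_e = 8.1 / 0.405 = 20.000
AUC_0→∞ = 982.35 + 20.000 = 1002.35 ng/mL·hr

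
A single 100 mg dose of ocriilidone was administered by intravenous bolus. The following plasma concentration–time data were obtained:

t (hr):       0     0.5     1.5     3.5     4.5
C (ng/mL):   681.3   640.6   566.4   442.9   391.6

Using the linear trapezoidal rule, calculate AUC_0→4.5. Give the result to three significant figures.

Trapezoidal AUC_0→4.5:
  [0→0.5]: (681.3+640.6)/2 × 0.5 = 330.475
  [0.5→1.5]: (640.6+566.4)/2 × 1 = 603.5
  [1.5→3.5]: (566.4+442.9)/2 × 2 = 1009.3
  [3.5→4.5]: (442.9+391.6)/2 × 1 = 417.25
  Sum = 2360.525 ng/mL·hr

AUC = 2360 ng/mL·hr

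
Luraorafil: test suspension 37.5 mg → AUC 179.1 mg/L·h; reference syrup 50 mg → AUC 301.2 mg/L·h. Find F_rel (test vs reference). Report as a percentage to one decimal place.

F_rel = (AUC_test/D_test) / (AUC_ref/D_ref)
      = (179.1/37.5) / (301.2/50)
      = 4.776 / 6.024 = 0.7928 = 79.28%

F_rel = 79.3%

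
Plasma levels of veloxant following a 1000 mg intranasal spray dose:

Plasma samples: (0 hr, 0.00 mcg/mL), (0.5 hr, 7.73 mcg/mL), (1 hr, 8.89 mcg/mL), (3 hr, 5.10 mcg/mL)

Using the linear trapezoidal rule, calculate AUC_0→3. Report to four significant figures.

Trapezoidal AUC_0→3:
  [0→0.5]: (0.00+7.73)/2 × 0.5 = 1.9325
  [0.5→1]: (7.73+8.89)/2 × 0.5 = 4.155
  [1→3]: (8.89+5.10)/2 × 2 = 13.99
  Sum = 20.0775 mcg/mL·hr

AUC = 20.08 mcg/mL·hr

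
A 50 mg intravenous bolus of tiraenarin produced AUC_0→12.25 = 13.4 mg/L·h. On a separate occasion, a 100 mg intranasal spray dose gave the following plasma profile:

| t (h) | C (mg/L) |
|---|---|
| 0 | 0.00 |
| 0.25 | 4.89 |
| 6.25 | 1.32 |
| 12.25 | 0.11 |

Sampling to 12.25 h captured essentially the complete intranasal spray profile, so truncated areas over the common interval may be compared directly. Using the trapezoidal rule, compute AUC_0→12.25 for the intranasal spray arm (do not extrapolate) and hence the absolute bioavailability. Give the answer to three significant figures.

F = 0.878

Trapezoidal AUC_0→12.25 (intranasal spray):
  [0→0.25]: (0.00+4.89)/2 × 0.25 = 0.61125
  [0.25→6.25]: (4.89+1.32)/2 × 6 = 18.63
  [6.25→12.25]: (1.32+0.11)/2 × 6 = 4.29
  Sum = 23.53125 mg/L·h
F = (AUC_ev/D_ev)/(AUC_iv/D_iv) = (23.53125/100)/(13.4/50) = 0.2353125/0.268 = 0.8780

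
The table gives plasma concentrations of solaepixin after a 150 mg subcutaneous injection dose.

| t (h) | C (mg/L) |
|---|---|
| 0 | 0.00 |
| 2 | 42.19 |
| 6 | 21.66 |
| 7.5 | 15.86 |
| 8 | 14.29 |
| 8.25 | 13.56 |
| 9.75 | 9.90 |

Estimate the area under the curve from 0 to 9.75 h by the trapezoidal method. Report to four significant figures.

AUC = 226.6 mg/L·h

Trapezoidal AUC_0→9.75:
  [0→2]: (0.00+42.19)/2 × 2 = 42.19
  [2→6]: (42.19+21.66)/2 × 4 = 127.7
  [6→7.5]: (21.66+15.86)/2 × 1.5 = 28.14
  [7.5→8]: (15.86+14.29)/2 × 0.5 = 7.5375
  [8→8.25]: (14.29+13.56)/2 × 0.25 = 3.48125
  [8.25→9.75]: (13.56+9.90)/2 × 1.5 = 17.595
  Sum = 226.64375 mg/L·h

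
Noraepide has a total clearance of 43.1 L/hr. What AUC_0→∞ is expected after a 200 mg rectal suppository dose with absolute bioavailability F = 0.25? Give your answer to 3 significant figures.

AUC_0→∞ = F × Dose / CL
        = 0.25 × 200 / 43.1 = 1.16009 mg/L·hr

AUC = 1.16 mg/L·hr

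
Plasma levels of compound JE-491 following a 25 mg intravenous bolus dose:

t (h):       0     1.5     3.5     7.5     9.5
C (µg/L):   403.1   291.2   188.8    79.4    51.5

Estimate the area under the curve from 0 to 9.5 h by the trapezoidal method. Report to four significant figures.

AUC = 1668 µg/L·h

Trapezoidal AUC_0→9.5:
  [0→1.5]: (403.1+291.2)/2 × 1.5 = 520.725
  [1.5→3.5]: (291.2+188.8)/2 × 2 = 480.0
  [3.5→7.5]: (188.8+79.4)/2 × 4 = 536.4
  [7.5→9.5]: (79.4+51.5)/2 × 2 = 130.9
  Sum = 1668.025 µg/L·h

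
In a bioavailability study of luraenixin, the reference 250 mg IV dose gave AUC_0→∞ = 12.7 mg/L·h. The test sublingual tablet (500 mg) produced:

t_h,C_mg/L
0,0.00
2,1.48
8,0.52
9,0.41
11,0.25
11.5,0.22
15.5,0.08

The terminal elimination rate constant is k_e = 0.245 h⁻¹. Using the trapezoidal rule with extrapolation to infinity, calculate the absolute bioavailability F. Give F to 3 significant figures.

Trapezoidal AUC_0→15.5 (sublingual tablet):
  [0→2]: (0.00+1.48)/2 × 2 = 1.48
  [2→8]: (1.48+0.52)/2 × 6 = 6.0
  [8→9]: (0.52+0.41)/2 × 1 = 0.465
  [9→11]: (0.41+0.25)/2 × 2 = 0.66
  [11→11.5]: (0.25+0.22)/2 × 0.5 = 0.1175
  [11.5→15.5]: (0.22+0.08)/2 × 4 = 0.6
  Sum = 9.3225 mg/L·h
Tail: C_last/k_e = 0.08/0.245 = 0.327
AUC_0→∞ (sublingual tablet) = 9.3225 + 0.327 = 9.6495 mg/L·h
F = (AUC_ev/D_ev)/(AUC_iv/D_iv) = (9.6495/500)/(12.7/250) = 0.019299/0.0508 = 0.3799

F = 0.380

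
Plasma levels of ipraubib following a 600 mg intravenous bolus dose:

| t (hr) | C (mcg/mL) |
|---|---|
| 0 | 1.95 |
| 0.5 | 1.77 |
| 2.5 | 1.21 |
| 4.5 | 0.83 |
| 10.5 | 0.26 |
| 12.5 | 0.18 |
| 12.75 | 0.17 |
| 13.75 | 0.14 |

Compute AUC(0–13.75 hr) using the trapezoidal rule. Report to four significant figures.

Trapezoidal AUC_0→13.75:
  [0→0.5]: (1.95+1.77)/2 × 0.5 = 0.93
  [0.5→2.5]: (1.77+1.21)/2 × 2 = 2.98
  [2.5→4.5]: (1.21+0.83)/2 × 2 = 2.04
  [4.5→10.5]: (0.83+0.26)/2 × 6 = 3.27
  [10.5→12.5]: (0.26+0.18)/2 × 2 = 0.44
  [12.5→12.75]: (0.18+0.17)/2 × 0.25 = 0.04375
  [12.75→13.75]: (0.17+0.14)/2 × 1 = 0.155
  Sum = 9.85875 mcg/mL·hr

AUC = 9.859 mcg/mL·hr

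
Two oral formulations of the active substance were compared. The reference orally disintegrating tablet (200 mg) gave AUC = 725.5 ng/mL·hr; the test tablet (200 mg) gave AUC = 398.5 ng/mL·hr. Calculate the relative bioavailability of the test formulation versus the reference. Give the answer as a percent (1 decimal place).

F_rel = 54.9%

F_rel = (AUC_test/D_test) / (AUC_ref/D_ref)
      = (398.5/200) / (725.5/200)
      = 1.9925 / 3.6275 = 0.5493 = 54.93%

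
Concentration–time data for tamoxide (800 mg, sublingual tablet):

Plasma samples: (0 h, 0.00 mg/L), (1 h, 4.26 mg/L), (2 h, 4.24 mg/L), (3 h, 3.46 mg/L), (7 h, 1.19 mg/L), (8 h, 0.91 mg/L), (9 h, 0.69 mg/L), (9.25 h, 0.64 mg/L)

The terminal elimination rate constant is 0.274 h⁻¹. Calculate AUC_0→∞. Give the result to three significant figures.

Trapezoidal AUC_0→9.25:
  [0→1]: (0.00+4.26)/2 × 1 = 2.13
  [1→2]: (4.26+4.24)/2 × 1 = 4.25
  [2→3]: (4.24+3.46)/2 × 1 = 3.85
  [3→7]: (3.46+1.19)/2 × 4 = 9.3
  [7→8]: (1.19+0.91)/2 × 1 = 1.05
  [8→9]: (0.91+0.69)/2 × 1 = 0.8
  [9→9.25]: (0.69+0.64)/2 × 0.25 = 0.16625
  Sum = 21.54625 mg/L·h
Extrapolated tail: C_last / k_e = 0.64 / 0.274 = 2.336
AUC_0→∞ = 21.54625 + 2.336 = 23.88225 mg/L·h

AUC = 23.9 mg/L·h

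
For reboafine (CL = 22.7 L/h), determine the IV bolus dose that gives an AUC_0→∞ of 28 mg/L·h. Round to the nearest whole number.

Dose_iv = CL × AUC_0→∞
     = 22.7 × 28 = 635.6 mg

Dose = 636 mg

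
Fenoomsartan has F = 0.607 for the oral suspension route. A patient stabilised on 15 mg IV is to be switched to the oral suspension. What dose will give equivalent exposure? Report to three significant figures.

D_oral = 24.7 mg

For equal systemic exposure: F × D_ev = D_iv
D_ev = D_iv / F = 15 / 0.607 = 24.7117 mg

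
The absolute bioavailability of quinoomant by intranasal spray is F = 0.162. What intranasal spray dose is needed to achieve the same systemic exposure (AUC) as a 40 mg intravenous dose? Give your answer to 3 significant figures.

For equal systemic exposure: F × D_ev = D_iv
D_ev = D_iv / F = 40 / 0.162 = 246.914 mg

D_intranasal = 247 mg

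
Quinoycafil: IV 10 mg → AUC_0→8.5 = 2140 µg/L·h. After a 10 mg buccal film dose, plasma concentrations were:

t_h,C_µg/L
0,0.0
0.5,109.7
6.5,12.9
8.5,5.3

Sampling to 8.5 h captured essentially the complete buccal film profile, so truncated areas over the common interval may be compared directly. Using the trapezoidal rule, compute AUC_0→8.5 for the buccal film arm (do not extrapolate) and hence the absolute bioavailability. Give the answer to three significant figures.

Trapezoidal AUC_0→8.5 (buccal film):
  [0→0.5]: (0.0+109.7)/2 × 0.5 = 27.425
  [0.5→6.5]: (109.7+12.9)/2 × 6 = 367.8
  [6.5→8.5]: (12.9+5.3)/2 × 2 = 18.2
  Sum = 413.425 µg/L·h
F = (AUC_ev/D_ev)/(AUC_iv/D_iv) = (413.425/10)/(2140/10) = 41.3425/214 = 0.1932

F = 0.193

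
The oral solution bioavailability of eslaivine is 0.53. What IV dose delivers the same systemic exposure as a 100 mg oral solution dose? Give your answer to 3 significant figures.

D_iv = 53.0 mg

Systemic exposure from an extravascular dose = F × D_ev, so the equivalent IV dose is F × D_ev.
D_iv = F × D_ev = 0.53 × 100 = 53 mg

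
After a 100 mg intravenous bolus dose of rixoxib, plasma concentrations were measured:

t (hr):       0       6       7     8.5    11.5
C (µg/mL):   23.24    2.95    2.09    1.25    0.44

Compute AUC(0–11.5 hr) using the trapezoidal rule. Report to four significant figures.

Trapezoidal AUC_0→11.5:
  [0→6]: (23.24+2.95)/2 × 6 = 78.57
  [6→7]: (2.95+2.09)/2 × 1 = 2.52
  [7→8.5]: (2.09+1.25)/2 × 1.5 = 2.505
  [8.5→11.5]: (1.25+0.44)/2 × 3 = 2.535
  Sum = 86.13 µg/mL·hr

AUC = 86.13 µg/mL·hr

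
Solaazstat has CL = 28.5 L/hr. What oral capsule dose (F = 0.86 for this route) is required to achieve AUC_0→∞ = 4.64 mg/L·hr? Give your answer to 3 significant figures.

Dose = CL × AUC_0→∞ / F
     = 28.5 × 4.64 / 0.86 = 153.767 mg

Dose = 154 mg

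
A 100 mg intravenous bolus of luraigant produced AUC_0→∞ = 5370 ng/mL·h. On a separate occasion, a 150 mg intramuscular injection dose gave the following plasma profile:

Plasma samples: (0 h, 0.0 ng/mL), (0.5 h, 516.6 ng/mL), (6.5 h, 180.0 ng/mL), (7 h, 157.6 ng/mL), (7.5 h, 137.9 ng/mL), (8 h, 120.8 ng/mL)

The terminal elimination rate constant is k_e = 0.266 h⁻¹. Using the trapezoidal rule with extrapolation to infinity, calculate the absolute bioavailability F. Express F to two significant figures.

F = 0.36

Trapezoidal AUC_0→8 (intramuscular injection):
  [0→0.5]: (0.0+516.6)/2 × 0.5 = 129.15
  [0.5→6.5]: (516.6+180.0)/2 × 6 = 2089.8
  [6.5→7]: (180.0+157.6)/2 × 0.5 = 84.4
  [7→7.5]: (157.6+137.9)/2 × 0.5 = 73.875
  [7.5→8]: (137.9+120.8)/2 × 0.5 = 64.675
  Sum = 2441.9 ng/mL·h
Tail: C_last/k_e = 120.8/0.266 = 454.135
AUC_0→∞ (intramuscular injection) = 2441.9 + 454.135 = 2896.035 ng/mL·h
F = (AUC_ev/D_ev)/(AUC_iv/D_iv) = (2896.035/150)/(5370/100) = 19.3069/53.7 = 0.3595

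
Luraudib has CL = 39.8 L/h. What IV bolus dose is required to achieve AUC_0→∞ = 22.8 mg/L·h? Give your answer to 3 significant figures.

Dose_iv = CL × AUC_0→∞
     = 39.8 × 22.8 = 907.44 mg

Dose = 907 mg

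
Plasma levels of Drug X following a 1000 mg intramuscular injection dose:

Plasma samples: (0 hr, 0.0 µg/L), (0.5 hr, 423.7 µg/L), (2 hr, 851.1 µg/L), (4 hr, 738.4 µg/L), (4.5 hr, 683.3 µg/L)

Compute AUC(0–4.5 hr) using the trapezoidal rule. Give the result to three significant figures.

AUC = 3010 µg/L·hr

Trapezoidal AUC_0→4.5:
  [0→0.5]: (0.0+423.7)/2 × 0.5 = 105.925
  [0.5→2]: (423.7+851.1)/2 × 1.5 = 956.1
  [2→4]: (851.1+738.4)/2 × 2 = 1589.5
  [4→4.5]: (738.4+683.3)/2 × 0.5 = 355.425
  Sum = 3006.95 µg/L·hr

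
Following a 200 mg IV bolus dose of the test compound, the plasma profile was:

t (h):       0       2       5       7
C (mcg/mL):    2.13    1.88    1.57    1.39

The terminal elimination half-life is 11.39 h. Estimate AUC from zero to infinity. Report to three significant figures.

AUC = 35.0 mcg/mL·h

Trapezoidal AUC_0→7:
  [0→2]: (2.13+1.88)/2 × 2 = 4.01
  [2→5]: (1.88+1.57)/2 × 3 = 5.175
  [5→7]: (1.57+1.39)/2 × 2 = 2.96
  Sum = 12.145 mcg/mL·h
k_e = ln2 / t½ = 0.693147 / 11.39 = 0.0609 h^-1
Extrapolated tail: C_last / k_e = 1.39 / 0.0609 = 22.824
AUC_0→∞ = 12.145 + 22.824 = 34.969 mcg/mL·h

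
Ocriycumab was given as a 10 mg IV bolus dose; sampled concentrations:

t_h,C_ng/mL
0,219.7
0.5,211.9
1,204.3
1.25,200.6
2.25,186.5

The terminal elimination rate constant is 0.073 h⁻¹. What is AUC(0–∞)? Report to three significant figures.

AUC = 3010 ng/mL·h

Trapezoidal AUC_0→2.25:
  [0→0.5]: (219.7+211.9)/2 × 0.5 = 107.9
  [0.5→1]: (211.9+204.3)/2 × 0.5 = 104.05
  [1→1.25]: (204.3+200.6)/2 × 0.25 = 50.6125
  [1.25→2.25]: (200.6+186.5)/2 × 1 = 193.55
  Sum = 456.1125 ng/mL·h
Extrapolated tail: C_last / k_e = 186.5 / 0.073 = 2554.795
AUC_0→∞ = 456.1125 + 2554.795 = 3010.9075 ng/mL·h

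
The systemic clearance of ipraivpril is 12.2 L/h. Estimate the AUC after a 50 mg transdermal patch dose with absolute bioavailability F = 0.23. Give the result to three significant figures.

AUC_0→∞ = F × Dose / CL
        = 0.23 × 50 / 12.2 = 0.942623 mg/L·h

AUC = 0.943 mg/L·h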